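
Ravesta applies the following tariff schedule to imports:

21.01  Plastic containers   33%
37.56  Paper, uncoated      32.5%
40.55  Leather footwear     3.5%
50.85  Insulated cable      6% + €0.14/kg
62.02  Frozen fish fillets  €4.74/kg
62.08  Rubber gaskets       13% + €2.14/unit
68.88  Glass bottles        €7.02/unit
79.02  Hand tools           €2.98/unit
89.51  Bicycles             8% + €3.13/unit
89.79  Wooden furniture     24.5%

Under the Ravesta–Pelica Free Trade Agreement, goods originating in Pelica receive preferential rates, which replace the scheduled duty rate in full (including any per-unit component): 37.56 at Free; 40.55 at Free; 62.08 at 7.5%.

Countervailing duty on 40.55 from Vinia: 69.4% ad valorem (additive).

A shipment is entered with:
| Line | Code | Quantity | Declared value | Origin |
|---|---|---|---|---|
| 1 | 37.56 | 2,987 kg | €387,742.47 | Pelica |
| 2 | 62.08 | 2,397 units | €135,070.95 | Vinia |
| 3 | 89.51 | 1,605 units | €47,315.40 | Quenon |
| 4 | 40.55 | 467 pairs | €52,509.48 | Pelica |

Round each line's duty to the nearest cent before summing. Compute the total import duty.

Line 1 (37.56, Pelica, 2,987 kg, €387,742.47):
Base rate for 37.56 is 32.5%.
Origin Pelica qualifies under the Ravesta–Pelica agreement and 37.56 is covered: preferential rate Free applies instead.
Duty = €387,742.47 × 0% = €0.00.
Line 2 (62.08, Vinia, 2,397 units, €135,070.95):
Base rate for 62.08 is 13% + €2.14/unit.
62.08 has an FTA preferential rate, but origin Vinia is not Pelica; base rate stands.
Duty = €135,070.95 × 13% + 2,397 × €2.14 = €22,688.80.
Line 3 (89.51, Quenon, 1,605 units, €47,315.40):
Base rate for 89.51 is 8% + €3.13/unit.
Duty = €47,315.40 × 8% + 1,605 × €3.13 = €8,808.88.
Line 4 (40.55, Pelica, 467 pairs, €52,509.48):
Base rate for 40.55 is 3.5%.
Origin Pelica qualifies under the Ravesta–Pelica agreement and 40.55 is covered: preferential rate Free applies instead.
The additional-duty order on 40.55 targets Vinia, not Pelica; it does not apply.
Duty = €52,509.48 × 0% = €0.00.
Total = €0.00 + €22,688.80 + €8,808.88 + €0.00 = €31,497.68.

€31,497.68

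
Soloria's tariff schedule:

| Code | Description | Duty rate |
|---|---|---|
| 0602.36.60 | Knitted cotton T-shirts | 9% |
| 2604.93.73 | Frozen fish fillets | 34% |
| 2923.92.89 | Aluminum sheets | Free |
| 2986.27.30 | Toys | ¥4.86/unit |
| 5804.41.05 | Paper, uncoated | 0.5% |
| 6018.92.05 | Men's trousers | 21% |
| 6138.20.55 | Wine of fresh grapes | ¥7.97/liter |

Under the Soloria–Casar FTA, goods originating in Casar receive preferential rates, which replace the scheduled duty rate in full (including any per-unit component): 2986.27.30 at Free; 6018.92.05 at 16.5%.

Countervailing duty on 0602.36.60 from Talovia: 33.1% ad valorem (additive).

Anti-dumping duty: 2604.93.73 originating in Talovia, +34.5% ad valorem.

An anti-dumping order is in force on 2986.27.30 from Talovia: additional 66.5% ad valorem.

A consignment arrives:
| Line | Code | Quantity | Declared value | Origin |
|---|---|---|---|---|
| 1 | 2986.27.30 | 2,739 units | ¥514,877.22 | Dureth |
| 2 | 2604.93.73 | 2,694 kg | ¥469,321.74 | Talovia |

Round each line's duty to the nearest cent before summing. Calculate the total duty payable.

¥334,796.93

Line 1 (2986.27.30, Dureth, 2,739 units, ¥514,877.22):
Base rate for 2986.27.30 is ¥4.86/unit.
2986.27.30 has an FTA preferential rate, but origin Dureth is not Casar; base rate stands.
The additional-duty order on 2986.27.30 targets Talovia, not Dureth; it does not apply.
Duty = 2,739 × ¥4.86 = ¥13,311.54.
Line 2 (2604.93.73, Talovia, 2,694 kg, ¥469,321.74):
Base rate for 2604.93.73 is 34%.
Additional duty on 2604.93.73 from Talovia: +34.5%. Applied ad valorem rate: 34% + 34.5% = 68.5%.
Duty = ¥469,321.74 × 68.5% = ¥321,485.39.
Total = ¥13,311.54 + ¥321,485.39 = ¥334,796.93.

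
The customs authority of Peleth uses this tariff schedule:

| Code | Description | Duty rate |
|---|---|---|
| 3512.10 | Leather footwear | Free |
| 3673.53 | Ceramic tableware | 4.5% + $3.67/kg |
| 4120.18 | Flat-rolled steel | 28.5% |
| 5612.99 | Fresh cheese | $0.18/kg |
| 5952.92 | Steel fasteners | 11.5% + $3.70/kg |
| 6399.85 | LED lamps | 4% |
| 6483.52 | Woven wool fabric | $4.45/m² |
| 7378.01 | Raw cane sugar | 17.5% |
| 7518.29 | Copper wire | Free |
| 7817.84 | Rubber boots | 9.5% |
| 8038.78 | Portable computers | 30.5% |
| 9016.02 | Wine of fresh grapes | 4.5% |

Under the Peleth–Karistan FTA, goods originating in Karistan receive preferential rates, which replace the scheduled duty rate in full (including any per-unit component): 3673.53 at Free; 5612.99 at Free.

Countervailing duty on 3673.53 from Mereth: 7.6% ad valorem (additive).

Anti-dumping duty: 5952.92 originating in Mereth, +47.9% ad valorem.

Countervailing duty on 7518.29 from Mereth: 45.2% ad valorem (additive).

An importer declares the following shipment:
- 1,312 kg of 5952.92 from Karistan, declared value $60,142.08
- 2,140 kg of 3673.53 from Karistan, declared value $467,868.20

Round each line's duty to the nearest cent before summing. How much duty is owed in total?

$11,770.74

Line 1 (5952.92, Karistan, 1,312 kg, $60,142.08):
Base rate for 5952.92 is 11.5% + $3.70/kg.
Origin Karistan is the FTA partner but 5952.92 is not on the preference list; base rate stands.
The additional-duty order on 5952.92 targets Mereth, not Karistan; it does not apply.
Duty = $60,142.08 × 11.5% + 1,312 × $3.70 = $11,770.74.
Line 2 (3673.53, Karistan, 2,140 kg, $467,868.20):
Base rate for 3673.53 is 4.5% + $3.67/kg.
Origin Karistan qualifies under the Peleth–Karistan agreement and 3673.53 is covered: preferential rate Free applies instead.
The additional-duty order on 3673.53 targets Mereth, not Karistan; it does not apply.
Duty = $467,868.20 × 0% = $0.00.
Total = $11,770.74 + $0.00 = $11,770.74.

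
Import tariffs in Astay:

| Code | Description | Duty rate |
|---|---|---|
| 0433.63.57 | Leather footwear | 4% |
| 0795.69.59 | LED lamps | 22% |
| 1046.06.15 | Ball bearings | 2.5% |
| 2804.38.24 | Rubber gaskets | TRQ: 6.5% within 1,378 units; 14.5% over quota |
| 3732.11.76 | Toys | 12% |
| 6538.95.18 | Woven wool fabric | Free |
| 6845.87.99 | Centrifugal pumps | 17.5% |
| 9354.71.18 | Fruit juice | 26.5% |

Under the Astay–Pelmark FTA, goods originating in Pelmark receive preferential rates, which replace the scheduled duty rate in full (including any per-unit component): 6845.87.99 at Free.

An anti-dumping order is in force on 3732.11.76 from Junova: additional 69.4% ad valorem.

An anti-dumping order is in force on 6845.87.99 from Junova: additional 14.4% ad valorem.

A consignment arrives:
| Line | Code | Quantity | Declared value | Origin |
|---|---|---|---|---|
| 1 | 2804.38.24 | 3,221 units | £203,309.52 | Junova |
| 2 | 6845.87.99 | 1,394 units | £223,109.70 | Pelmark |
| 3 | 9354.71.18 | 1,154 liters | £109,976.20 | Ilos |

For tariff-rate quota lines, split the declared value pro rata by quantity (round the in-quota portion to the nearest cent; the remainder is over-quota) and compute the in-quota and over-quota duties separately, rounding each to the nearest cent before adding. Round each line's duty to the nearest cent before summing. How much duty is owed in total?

Line 1 (2804.38.24, Junova, 3,221 units, £203,309.52):
Code 2804.38.24 is under a tariff-rate quota (threshold 1,378 units). In-quota: 1,378 units at 6.5%; over-quota: 1,843 units at 14.5%.
Pro-rata value split: in-quota = £203,309.52 × 1,378/3,221 = £86,979.36; over-quota = £203,309.52 − £86,979.36 = £116,330.16.
In-quota duty = £86,979.36 × 6.5% = £5,653.66. Over-quota duty = £116,330.16 × 14.5% = £16,867.87.
Line duty = £5,653.66 + £16,867.87 = £22,521.53.
Line 2 (6845.87.99, Pelmark, 1,394 units, £223,109.70):
Base rate for 6845.87.99 is 17.5%.
Origin Pelmark qualifies under the Astay–Pelmark agreement and 6845.87.99 is covered: preferential rate Free applies instead.
The additional-duty order on 6845.87.99 targets Junova, not Pelmark; it does not apply.
Duty = £223,109.70 × 0% = £0.00.
Line 3 (9354.71.18, Ilos, 1,154 liters, £109,976.20):
Base rate for 9354.71.18 is 26.5%.
Duty = £109,976.20 × 26.5% = £29,143.69.
Total = £22,521.53 + £0.00 + £29,143.69 = £51,665.22.

£51,665.22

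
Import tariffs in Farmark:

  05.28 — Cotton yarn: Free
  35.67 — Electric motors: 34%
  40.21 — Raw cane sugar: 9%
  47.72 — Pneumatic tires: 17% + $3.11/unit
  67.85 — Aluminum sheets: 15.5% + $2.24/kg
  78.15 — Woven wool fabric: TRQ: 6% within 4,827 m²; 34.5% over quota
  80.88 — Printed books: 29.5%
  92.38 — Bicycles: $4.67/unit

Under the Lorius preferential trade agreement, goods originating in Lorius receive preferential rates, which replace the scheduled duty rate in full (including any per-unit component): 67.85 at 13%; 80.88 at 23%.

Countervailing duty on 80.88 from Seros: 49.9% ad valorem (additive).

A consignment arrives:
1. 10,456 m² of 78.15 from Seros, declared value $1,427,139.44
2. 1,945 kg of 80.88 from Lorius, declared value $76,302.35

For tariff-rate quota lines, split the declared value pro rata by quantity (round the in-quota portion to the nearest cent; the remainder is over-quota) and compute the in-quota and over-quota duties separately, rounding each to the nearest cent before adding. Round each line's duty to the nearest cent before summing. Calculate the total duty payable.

$322,144.03

Line 1 (78.15, Seros, 10,456 m², $1,427,139.44):
Code 78.15 is under a tariff-rate quota (threshold 4,827 m²). In-quota: 4,827 m² at 6%; over-quota: 5,629 m² at 34.5%.
Pro-rata value split: in-quota = $1,427,139.44 × 4,827/10,456 = $658,837.23; over-quota = $1,427,139.44 − $658,837.23 = $768,302.21.
In-quota duty = $658,837.23 × 6% = $39,530.23. Over-quota duty = $768,302.21 × 34.5% = $265,064.26.
Line duty = $39,530.23 + $265,064.26 = $304,594.49.
Line 2 (80.88, Lorius, 1,945 kg, $76,302.35):
Base rate for 80.88 is 29.5%.
Origin Lorius qualifies under the Farmark–Lorius agreement and 80.88 is covered: preferential rate 23% applies instead.
The additional-duty order on 80.88 targets Seros, not Lorius; it does not apply.
Duty = $76,302.35 × 23% = $17,549.54.
Total = $304,594.49 + $17,549.54 = $322,144.03.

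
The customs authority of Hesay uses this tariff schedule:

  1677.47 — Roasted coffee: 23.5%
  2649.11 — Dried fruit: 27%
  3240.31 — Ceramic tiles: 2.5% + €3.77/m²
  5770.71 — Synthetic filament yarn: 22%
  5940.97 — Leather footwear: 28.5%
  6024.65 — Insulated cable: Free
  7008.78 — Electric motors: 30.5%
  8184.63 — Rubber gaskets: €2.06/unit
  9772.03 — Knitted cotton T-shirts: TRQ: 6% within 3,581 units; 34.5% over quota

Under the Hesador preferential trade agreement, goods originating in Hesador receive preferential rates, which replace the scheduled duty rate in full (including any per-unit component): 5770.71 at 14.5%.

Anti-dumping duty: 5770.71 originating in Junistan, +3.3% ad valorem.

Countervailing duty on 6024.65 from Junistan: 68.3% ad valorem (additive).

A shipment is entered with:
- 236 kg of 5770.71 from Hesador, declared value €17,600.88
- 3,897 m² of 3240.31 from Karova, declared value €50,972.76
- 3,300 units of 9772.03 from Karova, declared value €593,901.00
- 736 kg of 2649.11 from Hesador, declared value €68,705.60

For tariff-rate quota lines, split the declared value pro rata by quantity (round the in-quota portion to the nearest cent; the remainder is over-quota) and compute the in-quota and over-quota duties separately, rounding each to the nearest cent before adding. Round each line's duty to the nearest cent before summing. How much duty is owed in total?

Line 1 (5770.71, Hesador, 236 kg, €17,600.88):
Base rate for 5770.71 is 22%.
Origin Hesador qualifies under the Hesay–Hesador agreement and 5770.71 is covered: preferential rate 14.5% applies instead.
The additional-duty order on 5770.71 targets Junistan, not Hesador; it does not apply.
Duty = €17,600.88 × 14.5% = €2,552.13.
Line 2 (3240.31, Karova, 3,897 m², €50,972.76):
Base rate for 3240.31 is 2.5% + €3.77/m².
Duty = €50,972.76 × 2.5% + 3,897 × €3.77 = €15,966.01.
Line 3 (9772.03, Karova, 3,300 units, €593,901.00):
Code 9772.03 is under a tariff-rate quota (threshold 3,581 units). Quantity 3,300 units is within the quota, so the in-quota rate 6% applies to the full value.
Duty = €593,901.00 × 6% = €35,634.06.
Line 4 (2649.11, Hesador, 736 kg, €68,705.60):
Base rate for 2649.11 is 27%.
Origin Hesador is the FTA partner but 2649.11 is not on the preference list; base rate stands.
Duty = €68,705.60 × 27% = €18,550.51.
Total = €2,552.13 + €15,966.01 + €35,634.06 + €18,550.51 = €72,702.71.

€72,702.71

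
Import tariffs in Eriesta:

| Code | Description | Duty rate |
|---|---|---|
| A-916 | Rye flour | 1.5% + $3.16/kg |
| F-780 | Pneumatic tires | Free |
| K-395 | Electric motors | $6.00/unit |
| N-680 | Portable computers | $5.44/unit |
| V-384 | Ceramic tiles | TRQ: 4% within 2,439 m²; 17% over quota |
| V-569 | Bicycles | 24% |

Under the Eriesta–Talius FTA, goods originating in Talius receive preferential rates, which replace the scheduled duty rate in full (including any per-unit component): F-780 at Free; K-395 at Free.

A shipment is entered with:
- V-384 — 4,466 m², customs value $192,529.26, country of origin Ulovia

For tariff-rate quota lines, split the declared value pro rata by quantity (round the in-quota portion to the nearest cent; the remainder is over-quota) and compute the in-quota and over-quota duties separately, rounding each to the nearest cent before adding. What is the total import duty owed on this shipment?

Line 1 (V-384, Ulovia, 4,466 m², $192,529.26):
Code V-384 is under a tariff-rate quota (threshold 2,439 m²). In-quota: 2,439 m² at 4%; over-quota: 2,027 m² at 17%.
Pro-rata value split: in-quota = $192,529.26 × 2,439/4,466 = $105,145.29; over-quota = $192,529.26 − $105,145.29 = $87,383.97.
In-quota duty = $105,145.29 × 4% = $4,205.81. Over-quota duty = $87,383.97 × 17% = $14,855.27.
Line duty = $4,205.81 + $14,855.27 = $19,061.08.

$19,061.08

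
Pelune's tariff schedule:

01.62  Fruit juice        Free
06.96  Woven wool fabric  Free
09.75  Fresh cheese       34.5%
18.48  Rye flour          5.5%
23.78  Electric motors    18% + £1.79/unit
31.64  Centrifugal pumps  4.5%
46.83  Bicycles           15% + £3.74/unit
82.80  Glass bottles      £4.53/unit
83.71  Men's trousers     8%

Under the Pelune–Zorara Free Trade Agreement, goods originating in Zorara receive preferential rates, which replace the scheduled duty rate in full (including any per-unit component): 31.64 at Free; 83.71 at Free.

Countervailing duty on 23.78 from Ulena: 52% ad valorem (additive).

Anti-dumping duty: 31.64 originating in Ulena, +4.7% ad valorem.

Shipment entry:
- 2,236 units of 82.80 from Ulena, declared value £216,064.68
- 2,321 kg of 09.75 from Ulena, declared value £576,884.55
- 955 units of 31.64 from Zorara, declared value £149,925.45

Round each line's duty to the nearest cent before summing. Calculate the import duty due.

Line 1 (82.80, Ulena, 2,236 units, £216,064.68):
Base rate for 82.80 is £4.53/unit.
Duty = 2,236 × £4.53 = £10,129.08.
Line 2 (09.75, Ulena, 2,321 kg, £576,884.55):
Base rate for 09.75 is 34.5%.
Duty = £576,884.55 × 34.5% = £199,025.17.
Line 3 (31.64, Zorara, 955 units, £149,925.45):
Base rate for 31.64 is 4.5%.
Origin Zorara qualifies under the Pelune–Zorara agreement and 31.64 is covered: preferential rate Free applies instead.
The additional-duty order on 31.64 targets Ulena, not Zorara; it does not apply.
Duty = £149,925.45 × 0% = £0.00.
Total = £10,129.08 + £199,025.17 + £0.00 = £209,154.25.

£209,154.25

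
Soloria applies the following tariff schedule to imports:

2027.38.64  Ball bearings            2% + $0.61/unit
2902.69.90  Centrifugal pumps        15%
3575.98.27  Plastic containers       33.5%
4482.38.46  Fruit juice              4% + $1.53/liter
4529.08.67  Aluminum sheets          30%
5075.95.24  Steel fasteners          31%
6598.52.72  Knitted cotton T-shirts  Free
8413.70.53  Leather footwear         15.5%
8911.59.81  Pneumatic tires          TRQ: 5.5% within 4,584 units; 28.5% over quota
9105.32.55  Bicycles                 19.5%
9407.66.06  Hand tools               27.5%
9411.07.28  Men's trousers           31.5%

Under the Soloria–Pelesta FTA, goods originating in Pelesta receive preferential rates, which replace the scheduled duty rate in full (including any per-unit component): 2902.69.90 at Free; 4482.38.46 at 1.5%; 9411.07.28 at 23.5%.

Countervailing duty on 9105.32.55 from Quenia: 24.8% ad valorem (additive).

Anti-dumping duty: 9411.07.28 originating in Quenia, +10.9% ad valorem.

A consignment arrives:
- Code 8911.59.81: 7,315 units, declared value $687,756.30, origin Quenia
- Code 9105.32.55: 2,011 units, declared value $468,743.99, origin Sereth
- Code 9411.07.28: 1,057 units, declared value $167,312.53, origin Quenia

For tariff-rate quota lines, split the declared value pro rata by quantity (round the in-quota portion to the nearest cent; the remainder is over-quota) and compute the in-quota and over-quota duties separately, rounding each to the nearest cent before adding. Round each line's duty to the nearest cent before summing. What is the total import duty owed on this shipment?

$259,228.97

Line 1 (8911.59.81, Quenia, 7,315 units, $687,756.30):
Code 8911.59.81 is under a tariff-rate quota (threshold 4,584 units). In-quota: 4,584 units at 5.5%; over-quota: 2,731 units at 28.5%.
Pro-rata value split: in-quota = $687,756.30 × 4,584/7,315 = $430,987.68; over-quota = $687,756.30 − $430,987.68 = $256,768.62.
In-quota duty = $430,987.68 × 5.5% = $23,704.32. Over-quota duty = $256,768.62 × 28.5% = $73,179.06.
Line duty = $23,704.32 + $73,179.06 = $96,883.38.
Line 2 (9105.32.55, Sereth, 2,011 units, $468,743.99):
Base rate for 9105.32.55 is 19.5%.
The additional-duty order on 9105.32.55 targets Quenia, not Sereth; it does not apply.
Duty = $468,743.99 × 19.5% = $91,405.08.
Line 3 (9411.07.28, Quenia, 1,057 units, $167,312.53):
Base rate for 9411.07.28 is 31.5%.
9411.07.28 has an FTA preferential rate, but origin Quenia is not Pelesta; base rate stands.
Additional duty on 9411.07.28 from Quenia: +10.9%. Applied ad valorem rate: 31.5% + 10.9% = 42.4%.
Duty = $167,312.53 × 42.4% = $70,940.51.
Total = $96,883.38 + $91,405.08 + $70,940.51 = $259,228.97.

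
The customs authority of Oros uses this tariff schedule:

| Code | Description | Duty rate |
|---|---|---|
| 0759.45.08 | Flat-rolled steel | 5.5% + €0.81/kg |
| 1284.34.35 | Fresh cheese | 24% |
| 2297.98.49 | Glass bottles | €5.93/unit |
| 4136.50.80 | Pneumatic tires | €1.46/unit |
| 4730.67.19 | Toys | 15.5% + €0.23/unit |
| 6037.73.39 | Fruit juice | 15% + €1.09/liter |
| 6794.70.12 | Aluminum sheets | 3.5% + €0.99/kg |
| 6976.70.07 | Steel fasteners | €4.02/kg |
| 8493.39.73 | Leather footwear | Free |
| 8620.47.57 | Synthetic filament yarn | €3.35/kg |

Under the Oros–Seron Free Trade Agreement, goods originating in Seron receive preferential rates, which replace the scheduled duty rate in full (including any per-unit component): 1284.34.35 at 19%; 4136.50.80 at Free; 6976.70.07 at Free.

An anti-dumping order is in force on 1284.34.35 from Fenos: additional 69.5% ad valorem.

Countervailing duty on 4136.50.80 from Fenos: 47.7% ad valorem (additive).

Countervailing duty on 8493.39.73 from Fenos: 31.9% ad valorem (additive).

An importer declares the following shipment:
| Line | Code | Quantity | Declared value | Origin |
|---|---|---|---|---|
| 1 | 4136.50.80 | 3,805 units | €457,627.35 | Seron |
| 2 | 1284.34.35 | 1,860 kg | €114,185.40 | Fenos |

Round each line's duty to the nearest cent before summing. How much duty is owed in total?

€106,763.35

Line 1 (4136.50.80, Seron, 3,805 units, €457,627.35):
Base rate for 4136.50.80 is €1.46/unit.
Origin Seron qualifies under the Oros–Seron agreement and 4136.50.80 is covered: preferential rate Free applies instead.
The additional-duty order on 4136.50.80 targets Fenos, not Seron; it does not apply.
Duty = €457,627.35 × 0% = €0.00.
Line 2 (1284.34.35, Fenos, 1,860 kg, €114,185.40):
Base rate for 1284.34.35 is 24%.
1284.34.35 has an FTA preferential rate, but origin Fenos is not Seron; base rate stands.
Additional duty on 1284.34.35 from Fenos: +69.5%. Applied ad valorem rate: 24% + 69.5% = 93.5%.
Duty = €114,185.40 × 93.5% = €106,763.35.
Total = €0.00 + €106,763.35 = €106,763.35.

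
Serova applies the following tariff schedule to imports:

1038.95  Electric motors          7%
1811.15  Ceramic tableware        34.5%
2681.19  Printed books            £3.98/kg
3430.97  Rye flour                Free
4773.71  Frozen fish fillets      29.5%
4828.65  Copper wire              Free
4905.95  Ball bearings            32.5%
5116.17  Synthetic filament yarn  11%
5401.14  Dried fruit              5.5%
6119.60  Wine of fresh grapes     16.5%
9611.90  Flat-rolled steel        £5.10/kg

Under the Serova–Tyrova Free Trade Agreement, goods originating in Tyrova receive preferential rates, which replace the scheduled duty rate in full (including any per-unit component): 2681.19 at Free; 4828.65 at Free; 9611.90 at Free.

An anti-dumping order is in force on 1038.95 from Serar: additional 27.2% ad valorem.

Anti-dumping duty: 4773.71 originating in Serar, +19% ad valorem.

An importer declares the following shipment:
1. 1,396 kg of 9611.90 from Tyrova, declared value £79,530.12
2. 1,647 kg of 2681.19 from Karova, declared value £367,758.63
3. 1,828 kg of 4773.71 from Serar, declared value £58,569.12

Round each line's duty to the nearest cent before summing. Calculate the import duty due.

£34,961.08

Line 1 (9611.90, Tyrova, 1,396 kg, £79,530.12):
Base rate for 9611.90 is £5.10/kg.
Origin Tyrova qualifies under the Serova–Tyrova agreement and 9611.90 is covered: preferential rate Free applies instead.
Duty = £79,530.12 × 0% = £0.00.
Line 2 (2681.19, Karova, 1,647 kg, £367,758.63):
Base rate for 2681.19 is £3.98/kg.
2681.19 has an FTA preferential rate, but origin Karova is not Tyrova; base rate stands.
Duty = 1,647 × £3.98 = £6,555.06.
Line 3 (4773.71, Serar, 1,828 kg, £58,569.12):
Base rate for 4773.71 is 29.5%.
Additional duty on 4773.71 from Serar: +19%. Applied ad valorem rate: 29.5% + 19% = 48.5%.
Duty = £58,569.12 × 48.5% = £28,406.02.
Total = £0.00 + £6,555.06 + £28,406.02 = £34,961.08.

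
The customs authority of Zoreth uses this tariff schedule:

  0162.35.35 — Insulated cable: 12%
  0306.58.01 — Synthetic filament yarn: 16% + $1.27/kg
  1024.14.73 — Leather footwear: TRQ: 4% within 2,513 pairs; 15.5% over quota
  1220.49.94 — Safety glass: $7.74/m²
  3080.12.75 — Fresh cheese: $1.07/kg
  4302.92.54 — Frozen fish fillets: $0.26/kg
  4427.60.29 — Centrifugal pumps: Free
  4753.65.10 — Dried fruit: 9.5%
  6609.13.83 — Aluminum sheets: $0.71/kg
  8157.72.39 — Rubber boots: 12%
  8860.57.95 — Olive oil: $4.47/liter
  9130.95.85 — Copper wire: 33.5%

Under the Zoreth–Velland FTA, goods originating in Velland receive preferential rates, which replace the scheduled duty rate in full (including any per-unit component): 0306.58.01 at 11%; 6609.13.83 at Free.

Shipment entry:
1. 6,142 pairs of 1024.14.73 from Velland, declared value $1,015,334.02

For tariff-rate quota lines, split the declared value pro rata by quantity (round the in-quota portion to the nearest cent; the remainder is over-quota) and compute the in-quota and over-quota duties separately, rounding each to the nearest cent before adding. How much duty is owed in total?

Line 1 (1024.14.73, Velland, 6,142 pairs, $1,015,334.02):
Code 1024.14.73 is under a tariff-rate quota (threshold 2,513 pairs). In-quota: 2,513 pairs at 4%; over-quota: 3,629 pairs at 15.5%.
Pro-rata value split: in-quota = $1,015,334.02 × 2,513/6,142 = $415,424.03; over-quota = $1,015,334.02 − $415,424.03 = $599,909.99.
In-quota duty = $415,424.03 × 4% = $16,616.96. Over-quota duty = $599,909.99 × 15.5% = $92,986.05.
Line duty = $16,616.96 + $92,986.05 = $109,603.01.

$109,603.01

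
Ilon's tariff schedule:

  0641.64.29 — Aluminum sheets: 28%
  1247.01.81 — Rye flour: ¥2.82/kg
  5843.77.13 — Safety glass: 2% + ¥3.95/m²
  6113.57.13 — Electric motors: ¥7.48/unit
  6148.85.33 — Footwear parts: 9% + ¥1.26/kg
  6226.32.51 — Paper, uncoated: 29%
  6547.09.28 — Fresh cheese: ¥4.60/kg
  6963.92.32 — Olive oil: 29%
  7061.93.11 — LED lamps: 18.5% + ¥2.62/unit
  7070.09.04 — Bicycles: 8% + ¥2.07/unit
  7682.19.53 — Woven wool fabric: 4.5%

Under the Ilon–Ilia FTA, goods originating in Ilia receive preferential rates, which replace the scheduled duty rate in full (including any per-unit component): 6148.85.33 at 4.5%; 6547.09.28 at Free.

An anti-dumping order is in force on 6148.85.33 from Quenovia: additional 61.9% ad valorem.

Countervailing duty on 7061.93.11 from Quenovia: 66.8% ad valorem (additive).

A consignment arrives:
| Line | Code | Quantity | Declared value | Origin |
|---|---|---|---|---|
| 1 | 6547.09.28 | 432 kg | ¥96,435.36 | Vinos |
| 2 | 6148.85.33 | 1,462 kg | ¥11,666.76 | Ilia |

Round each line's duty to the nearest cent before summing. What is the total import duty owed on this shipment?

Line 1 (6547.09.28, Vinos, 432 kg, ¥96,435.36):
Base rate for 6547.09.28 is ¥4.60/kg.
6547.09.28 has an FTA preferential rate, but origin Vinos is not Ilia; base rate stands.
Duty = 432 × ¥4.60 = ¥1,987.20.
Line 2 (6148.85.33, Ilia, 1,462 kg, ¥11,666.76):
Base rate for 6148.85.33 is 9% + ¥1.26/kg.
Origin Ilia qualifies under the Ilon–Ilia agreement and 6148.85.33 is covered: preferential rate 4.5% applies instead.
The additional-duty order on 6148.85.33 targets Quenovia, not Ilia; it does not apply.
Duty = ¥11,666.76 × 4.5% = ¥525.00.
Total = ¥1,987.20 + ¥525.00 = ¥2,512.20.

¥2,512.20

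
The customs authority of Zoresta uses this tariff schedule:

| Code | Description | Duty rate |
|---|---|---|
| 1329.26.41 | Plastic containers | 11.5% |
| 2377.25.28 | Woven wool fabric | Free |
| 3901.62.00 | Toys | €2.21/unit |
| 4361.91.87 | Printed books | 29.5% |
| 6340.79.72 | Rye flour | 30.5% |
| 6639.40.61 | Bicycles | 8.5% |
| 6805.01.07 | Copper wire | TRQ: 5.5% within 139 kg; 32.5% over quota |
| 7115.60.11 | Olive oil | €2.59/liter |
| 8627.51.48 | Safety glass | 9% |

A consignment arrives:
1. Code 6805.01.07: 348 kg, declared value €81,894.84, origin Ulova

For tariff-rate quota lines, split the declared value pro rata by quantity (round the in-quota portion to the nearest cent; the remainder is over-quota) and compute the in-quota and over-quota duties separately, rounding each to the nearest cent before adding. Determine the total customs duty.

Line 1 (6805.01.07, Ulova, 348 kg, €81,894.84):
Code 6805.01.07 is under a tariff-rate quota (threshold 139 kg). In-quota: 139 kg at 5.5%; over-quota: 209 kg at 32.5%.
Pro-rata value split: in-quota = €81,894.84 × 139/348 = €32,710.87; over-quota = €81,894.84 − €32,710.87 = €49,183.97.
In-quota duty = €32,710.87 × 5.5% = €1,799.10. Over-quota duty = €49,183.97 × 32.5% = €15,984.79.
Line duty = €1,799.10 + €15,984.79 = €17,783.89.

€17,783.89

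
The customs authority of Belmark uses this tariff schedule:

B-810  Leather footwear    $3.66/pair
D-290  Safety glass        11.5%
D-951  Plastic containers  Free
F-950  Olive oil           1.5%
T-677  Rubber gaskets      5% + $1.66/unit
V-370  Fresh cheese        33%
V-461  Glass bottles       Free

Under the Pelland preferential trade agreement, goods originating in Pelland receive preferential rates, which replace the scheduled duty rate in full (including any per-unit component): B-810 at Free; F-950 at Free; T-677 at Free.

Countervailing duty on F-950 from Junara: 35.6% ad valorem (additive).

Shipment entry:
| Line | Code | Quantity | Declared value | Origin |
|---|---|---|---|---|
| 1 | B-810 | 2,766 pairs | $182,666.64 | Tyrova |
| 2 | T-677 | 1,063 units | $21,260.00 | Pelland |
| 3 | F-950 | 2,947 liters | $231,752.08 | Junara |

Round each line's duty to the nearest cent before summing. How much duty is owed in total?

$96,103.58

Line 1 (B-810, Tyrova, 2,766 pairs, $182,666.64):
Base rate for B-810 is $3.66/pair.
B-810 has an FTA preferential rate, but origin Tyrova is not Pelland; base rate stands.
Duty = 2,766 × $3.66 = $10,123.56.
Line 2 (T-677, Pelland, 1,063 units, $21,260.00):
Base rate for T-677 is 5% + $1.66/unit.
Origin Pelland qualifies under the Belmark–Pelland agreement and T-677 is covered: preferential rate Free applies instead.
Duty = $21,260.00 × 0% = $0.00.
Line 3 (F-950, Junara, 2,947 liters, $231,752.08):
Base rate for F-950 is 1.5%.
F-950 has an FTA preferential rate, but origin Junara is not Pelland; base rate stands.
Additional duty on F-950 from Junara: +35.6%. Applied ad valorem rate: 1.5% + 35.6% = 37.1%.
Duty = $231,752.08 × 37.1% = $85,980.02.
Total = $10,123.56 + $0.00 + $85,980.02 = $96,103.58.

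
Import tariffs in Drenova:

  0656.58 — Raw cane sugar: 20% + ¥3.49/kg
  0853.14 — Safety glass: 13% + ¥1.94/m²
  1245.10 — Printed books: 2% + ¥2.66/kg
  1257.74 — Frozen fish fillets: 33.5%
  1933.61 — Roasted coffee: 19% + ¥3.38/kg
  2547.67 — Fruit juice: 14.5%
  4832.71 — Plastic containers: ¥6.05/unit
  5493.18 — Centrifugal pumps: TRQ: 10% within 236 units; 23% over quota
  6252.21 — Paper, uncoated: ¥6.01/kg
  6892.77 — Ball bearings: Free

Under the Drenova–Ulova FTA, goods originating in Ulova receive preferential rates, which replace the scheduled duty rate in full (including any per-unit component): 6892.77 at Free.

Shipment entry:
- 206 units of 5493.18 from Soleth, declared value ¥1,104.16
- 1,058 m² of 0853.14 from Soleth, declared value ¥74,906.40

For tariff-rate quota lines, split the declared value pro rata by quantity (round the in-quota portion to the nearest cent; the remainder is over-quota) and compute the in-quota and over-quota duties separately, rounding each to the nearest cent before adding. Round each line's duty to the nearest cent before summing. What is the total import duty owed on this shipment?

¥11,900.77

Line 1 (5493.18, Soleth, 206 units, ¥1,104.16):
Code 5493.18 is under a tariff-rate quota (threshold 236 units). Quantity 206 units is within the quota, so the in-quota rate 10% applies to the full value.
Duty = ¥1,104.16 × 10% = ¥110.42.
Line 2 (0853.14, Soleth, 1,058 m², ¥74,906.40):
Base rate for 0853.14 is 13% + ¥1.94/m².
Duty = ¥74,906.40 × 13% + 1,058 × ¥1.94 = ¥11,790.35.
Total = ¥110.42 + ¥11,790.35 = ¥11,900.77.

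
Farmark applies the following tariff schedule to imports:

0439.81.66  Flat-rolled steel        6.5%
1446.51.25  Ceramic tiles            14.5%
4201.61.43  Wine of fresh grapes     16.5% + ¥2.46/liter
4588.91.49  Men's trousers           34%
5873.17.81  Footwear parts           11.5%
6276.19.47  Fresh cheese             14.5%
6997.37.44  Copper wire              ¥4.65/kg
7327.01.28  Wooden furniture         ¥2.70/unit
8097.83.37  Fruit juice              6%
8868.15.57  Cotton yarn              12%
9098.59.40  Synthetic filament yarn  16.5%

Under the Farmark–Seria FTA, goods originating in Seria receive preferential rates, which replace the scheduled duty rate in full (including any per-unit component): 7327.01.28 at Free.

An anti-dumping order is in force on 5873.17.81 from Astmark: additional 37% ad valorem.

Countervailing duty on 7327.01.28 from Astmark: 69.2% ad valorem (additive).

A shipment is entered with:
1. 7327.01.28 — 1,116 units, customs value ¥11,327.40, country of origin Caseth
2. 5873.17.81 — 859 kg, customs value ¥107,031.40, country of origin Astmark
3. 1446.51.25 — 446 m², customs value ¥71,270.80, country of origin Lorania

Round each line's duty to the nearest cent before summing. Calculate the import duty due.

Line 1 (7327.01.28, Caseth, 1,116 units, ¥11,327.40):
Base rate for 7327.01.28 is ¥2.70/unit.
7327.01.28 has an FTA preferential rate, but origin Caseth is not Seria; base rate stands.
The additional-duty order on 7327.01.28 targets Astmark, not Caseth; it does not apply.
Duty = 1,116 × ¥2.70 = ¥3,013.20.
Line 2 (5873.17.81, Astmark, 859 kg, ¥107,031.40):
Base rate for 5873.17.81 is 11.5%.
Additional duty on 5873.17.81 from Astmark: +37%. Applied ad valorem rate: 11.5% + 37% = 48.5%.
Duty = ¥107,031.40 × 48.5% = ¥51,910.23.
Line 3 (1446.51.25, Lorania, 446 m², ¥71,270.80):
Base rate for 1446.51.25 is 14.5%.
Duty = ¥71,270.80 × 14.5% = ¥10,334.27.
Total = ¥3,013.20 + ¥51,910.23 + ¥10,334.27 = ¥65,257.70.

¥65,257.70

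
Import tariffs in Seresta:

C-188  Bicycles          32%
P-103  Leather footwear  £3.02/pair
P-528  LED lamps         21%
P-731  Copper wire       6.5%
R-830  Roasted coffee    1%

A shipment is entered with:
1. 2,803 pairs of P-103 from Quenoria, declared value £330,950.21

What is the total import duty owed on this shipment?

Line 1 (P-103, Quenoria, 2,803 pairs, £330,950.21):
Base rate for P-103 is £3.02/pair.
Duty = 2,803 × £3.02 = £8,465.06.

£8,465.06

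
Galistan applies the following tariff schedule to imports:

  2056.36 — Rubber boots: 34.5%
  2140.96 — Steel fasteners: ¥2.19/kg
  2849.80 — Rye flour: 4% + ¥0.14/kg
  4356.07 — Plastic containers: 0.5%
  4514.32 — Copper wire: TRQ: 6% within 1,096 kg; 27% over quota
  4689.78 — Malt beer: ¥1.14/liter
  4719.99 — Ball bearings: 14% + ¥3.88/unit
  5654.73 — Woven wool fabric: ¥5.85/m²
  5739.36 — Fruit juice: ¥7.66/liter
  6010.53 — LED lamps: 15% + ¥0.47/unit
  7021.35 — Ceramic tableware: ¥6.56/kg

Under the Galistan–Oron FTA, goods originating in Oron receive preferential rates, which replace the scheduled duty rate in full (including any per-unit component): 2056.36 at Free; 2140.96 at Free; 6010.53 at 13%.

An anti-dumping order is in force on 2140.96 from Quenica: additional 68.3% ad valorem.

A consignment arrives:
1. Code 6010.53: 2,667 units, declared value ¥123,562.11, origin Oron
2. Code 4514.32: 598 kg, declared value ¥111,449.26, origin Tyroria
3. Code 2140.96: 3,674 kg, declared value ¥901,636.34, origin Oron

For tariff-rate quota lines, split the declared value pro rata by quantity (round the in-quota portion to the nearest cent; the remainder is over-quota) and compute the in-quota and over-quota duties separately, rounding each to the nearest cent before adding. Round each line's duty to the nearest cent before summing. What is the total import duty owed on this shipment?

¥22,750.03

Line 1 (6010.53, Oron, 2,667 units, ¥123,562.11):
Base rate for 6010.53 is 15% + ¥0.47/unit.
Origin Oron qualifies under the Galistan–Oron agreement and 6010.53 is covered: preferential rate 13% applies instead.
Duty = ¥123,562.11 × 13% = ¥16,063.07.
Line 2 (4514.32, Tyroria, 598 kg, ¥111,449.26):
Code 4514.32 is under a tariff-rate quota (threshold 1,096 kg). Quantity 598 kg is within the quota, so the in-quota rate 6% applies to the full value.
Duty = ¥111,449.26 × 6% = ¥6,686.96.
Line 3 (2140.96, Oron, 3,674 kg, ¥901,636.34):
Base rate for 2140.96 is ¥2.19/kg.
Origin Oron qualifies under the Galistan–Oron agreement and 2140.96 is covered: preferential rate Free applies instead.
The additional-duty order on 2140.96 targets Quenica, not Oron; it does not apply.
Duty = ¥901,636.34 × 0% = ¥0.00.
Total = ¥16,063.07 + ¥6,686.96 + ¥0.00 = ¥22,750.03.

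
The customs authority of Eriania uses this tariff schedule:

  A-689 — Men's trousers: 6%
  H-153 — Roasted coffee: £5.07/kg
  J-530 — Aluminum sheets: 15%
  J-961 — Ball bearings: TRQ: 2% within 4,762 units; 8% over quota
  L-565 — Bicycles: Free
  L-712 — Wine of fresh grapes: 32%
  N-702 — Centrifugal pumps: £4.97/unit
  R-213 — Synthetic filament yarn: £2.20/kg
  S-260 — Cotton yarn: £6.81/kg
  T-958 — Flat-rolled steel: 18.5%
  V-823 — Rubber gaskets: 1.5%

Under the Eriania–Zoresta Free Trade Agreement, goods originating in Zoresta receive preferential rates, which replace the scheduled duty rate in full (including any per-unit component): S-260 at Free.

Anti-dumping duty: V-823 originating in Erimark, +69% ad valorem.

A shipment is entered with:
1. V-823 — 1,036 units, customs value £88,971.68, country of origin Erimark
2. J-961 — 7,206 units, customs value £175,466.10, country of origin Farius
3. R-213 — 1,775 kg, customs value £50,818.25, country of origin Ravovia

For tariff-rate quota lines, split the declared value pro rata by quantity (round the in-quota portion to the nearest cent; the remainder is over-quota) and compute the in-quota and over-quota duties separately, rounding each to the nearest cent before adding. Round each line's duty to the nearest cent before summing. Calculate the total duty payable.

Line 1 (V-823, Erimark, 1,036 units, £88,971.68):
Base rate for V-823 is 1.5%.
Additional duty on V-823 from Erimark: +69%. Applied ad valorem rate: 1.5% + 69% = 70.5%.
Duty = £88,971.68 × 70.5% = £62,725.03.
Line 2 (J-961, Farius, 7,206 units, £175,466.10):
Code J-961 is under a tariff-rate quota (threshold 4,762 units). In-quota: 4,762 units at 2%; over-quota: 2,444 units at 8%.
Pro-rata value split: in-quota = £175,466.10 × 4,762/7,206 = £115,954.70; over-quota = £175,466.10 − £115,954.70 = £59,511.40.
In-quota duty = £115,954.70 × 2% = £2,319.09. Over-quota duty = £59,511.40 × 8% = £4,760.91.
Line duty = £2,319.09 + £4,760.91 = £7,080.00.
Line 3 (R-213, Ravovia, 1,775 kg, £50,818.25):
Base rate for R-213 is £2.20/kg.
Duty = 1,775 × £2.20 = £3,905.00.
Total = £62,725.03 + £7,080.00 + £3,905.00 = £73,710.03.

£73,710.03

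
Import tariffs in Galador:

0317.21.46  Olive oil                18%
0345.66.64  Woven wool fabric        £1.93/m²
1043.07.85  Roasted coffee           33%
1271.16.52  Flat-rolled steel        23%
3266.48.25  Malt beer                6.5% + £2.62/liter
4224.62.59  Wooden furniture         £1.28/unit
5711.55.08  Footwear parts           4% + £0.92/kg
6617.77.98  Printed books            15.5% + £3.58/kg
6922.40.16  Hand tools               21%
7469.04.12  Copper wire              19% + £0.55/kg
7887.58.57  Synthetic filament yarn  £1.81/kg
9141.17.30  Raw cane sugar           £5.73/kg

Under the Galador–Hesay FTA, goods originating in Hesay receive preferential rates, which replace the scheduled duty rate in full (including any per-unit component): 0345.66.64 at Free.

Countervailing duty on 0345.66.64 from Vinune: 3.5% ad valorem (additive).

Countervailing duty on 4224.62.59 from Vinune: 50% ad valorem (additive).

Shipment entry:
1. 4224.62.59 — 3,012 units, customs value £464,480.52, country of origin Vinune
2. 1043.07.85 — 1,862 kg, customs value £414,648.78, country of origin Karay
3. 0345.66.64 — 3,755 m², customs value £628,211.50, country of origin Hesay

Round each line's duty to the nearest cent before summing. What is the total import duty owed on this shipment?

Line 1 (4224.62.59, Vinune, 3,012 units, £464,480.52):
Base rate for 4224.62.59 is £1.28/unit.
Additional duty on 4224.62.59 from Vinune: +50% ad valorem. Applied ad valorem rate = 50%.
Duty = £464,480.52 × 50% + 3,012 × £1.28 = £236,095.62.
Line 2 (1043.07.85, Karay, 1,862 kg, £414,648.78):
Base rate for 1043.07.85 is 33%.
Duty = £414,648.78 × 33% = £136,834.10.
Line 3 (0345.66.64, Hesay, 3,755 m², £628,211.50):
Base rate for 0345.66.64 is £1.93/m².
Origin Hesay qualifies under the Galador–Hesay agreement and 0345.66.64 is covered: preferential rate Free applies instead.
The additional-duty order on 0345.66.64 targets Vinune, not Hesay; it does not apply.
Duty = £628,211.50 × 0% = £0.00.
Total = £236,095.62 + £136,834.10 + £0.00 = £372,929.72.

£372,929.72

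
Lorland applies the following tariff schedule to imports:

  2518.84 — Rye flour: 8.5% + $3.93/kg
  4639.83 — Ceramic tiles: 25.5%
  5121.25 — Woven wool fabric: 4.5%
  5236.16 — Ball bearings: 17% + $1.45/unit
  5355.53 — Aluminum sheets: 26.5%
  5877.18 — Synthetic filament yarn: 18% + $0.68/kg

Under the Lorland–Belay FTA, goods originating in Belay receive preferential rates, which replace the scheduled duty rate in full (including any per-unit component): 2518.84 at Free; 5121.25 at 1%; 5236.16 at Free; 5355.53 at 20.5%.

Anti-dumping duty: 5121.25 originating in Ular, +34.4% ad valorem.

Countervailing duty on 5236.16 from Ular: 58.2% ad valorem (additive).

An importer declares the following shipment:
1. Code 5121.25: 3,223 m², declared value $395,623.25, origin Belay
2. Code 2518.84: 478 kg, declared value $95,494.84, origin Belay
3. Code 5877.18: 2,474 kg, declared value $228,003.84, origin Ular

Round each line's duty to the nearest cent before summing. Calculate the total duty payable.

Line 1 (5121.25, Belay, 3,223 m², $395,623.25):
Base rate for 5121.25 is 4.5%.
Origin Belay qualifies under the Lorland–Belay agreement and 5121.25 is covered: preferential rate 1% applies instead.
The additional-duty order on 5121.25 targets Ular, not Belay; it does not apply.
Duty = $395,623.25 × 1% = $3,956.23.
Line 2 (2518.84, Belay, 478 kg, $95,494.84):
Base rate for 2518.84 is 8.5% + $3.93/kg.
Origin Belay qualifies under the Lorland–Belay agreement and 2518.84 is covered: preferential rate Free applies instead.
Duty = $95,494.84 × 0% = $0.00.
Line 3 (5877.18, Ular, 2,474 kg, $228,003.84):
Base rate for 5877.18 is 18% + $0.68/kg.
Duty = $228,003.84 × 18% + 2,474 × $0.68 = $42,723.01.
Total = $3,956.23 + $0.00 + $42,723.01 = $46,679.24.

$46,679.24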